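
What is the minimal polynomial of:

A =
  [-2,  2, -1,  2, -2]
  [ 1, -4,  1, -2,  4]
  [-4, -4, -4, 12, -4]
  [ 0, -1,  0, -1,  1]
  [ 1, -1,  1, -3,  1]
x^3 + 6*x^2 + 12*x + 8

The characteristic polynomial is χ_A(x) = (x + 2)^5, so the eigenvalues are known. The minimal polynomial is
  m_A(x) = Π_λ (x − λ)^{k_λ}
where k_λ is the size of the *largest* Jordan block for λ (equivalently, the smallest k with (A − λI)^k v = 0 for every generalised eigenvector v of λ).

  λ = -2: largest Jordan block has size 3, contributing (x + 2)^3

So m_A(x) = (x + 2)^3 = x^3 + 6*x^2 + 12*x + 8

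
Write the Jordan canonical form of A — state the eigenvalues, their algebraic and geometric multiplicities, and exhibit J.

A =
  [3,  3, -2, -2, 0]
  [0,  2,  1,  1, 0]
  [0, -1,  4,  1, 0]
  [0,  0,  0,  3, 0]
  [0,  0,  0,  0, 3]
J_3(3) ⊕ J_1(3) ⊕ J_1(3)

The characteristic polynomial is
  det(x·I − A) = x^5 - 15*x^4 + 90*x^3 - 270*x^2 + 405*x - 243 = (x - 3)^5

Eigenvalues and multiplicities (the geometric multiplicity of λ is n − rank(A − λI), which equals the number of Jordan blocks for λ):
  λ = 3: algebraic multiplicity = 5, geometric multiplicity = 3

Determining the block sizes for each eigenvalue:
  λ = 3: with am = 5 and gm = 3, the partition is not yet determined (e.g. several partitions of 5 into 3 parts exist). Let N = A − (3)·I. Computing rank(N^1) = 2, rank(N^2) = 1, rank(N^3) = 0; the number of blocks of size ≥ j is rank(N^{j−1}) − rank(N^j), giving [3, 1, 1]. So we have 1 block(s) of size 3, 2 block(s) of size 1 → block sizes [3, 1, 1]

Assembling the blocks gives a Jordan form
J =
  [3, 1, 0, 0, 0]
  [0, 3, 1, 0, 0]
  [0, 0, 3, 0, 0]
  [0, 0, 0, 3, 0]
  [0, 0, 0, 0, 3]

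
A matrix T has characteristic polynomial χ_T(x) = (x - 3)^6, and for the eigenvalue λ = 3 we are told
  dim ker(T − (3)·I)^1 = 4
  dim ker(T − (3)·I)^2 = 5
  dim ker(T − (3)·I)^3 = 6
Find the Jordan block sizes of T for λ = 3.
Block sizes for λ = 3: [3, 1, 1, 1]

From the dimensions of kernels of powers, the number of Jordan blocks of size at least j is d_j − d_{j−1} where d_j = dim ker(N^j) (with d_0 = 0). Computing the differences gives [4, 1, 1].
The number of blocks of size exactly k is (#blocks of size ≥ k) − (#blocks of size ≥ k + 1), so the partition is: 3 block(s) of size 1, 1 block(s) of size 3.
In nonincreasing order the block sizes are [3, 1, 1, 1].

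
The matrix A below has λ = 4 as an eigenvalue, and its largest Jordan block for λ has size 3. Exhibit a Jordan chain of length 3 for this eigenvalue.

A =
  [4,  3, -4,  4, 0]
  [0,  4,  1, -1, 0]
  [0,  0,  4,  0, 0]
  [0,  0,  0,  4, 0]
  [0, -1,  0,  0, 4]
A Jordan chain for λ = 4 of length 3:
v_1 = (3, 0, 0, 0, -1)ᵀ
v_2 = (-4, 1, 0, 0, 0)ᵀ
v_3 = (0, 0, 1, 0, 0)ᵀ

Let N = A − (4)·I. We want v_3 with N^3 v_3 = 0 but N^2 v_3 ≠ 0; then v_{j-1} := N · v_j for j = 3, …, 2.

Pick v_3 = (0, 0, 1, 0, 0)ᵀ.
Then v_2 = N · v_3 = (-4, 1, 0, 0, 0)ᵀ.
Then v_1 = N · v_2 = (3, 0, 0, 0, -1)ᵀ.

Sanity check: (A − (4)·I) v_1 = (0, 0, 0, 0, 0)ᵀ = 0. ✓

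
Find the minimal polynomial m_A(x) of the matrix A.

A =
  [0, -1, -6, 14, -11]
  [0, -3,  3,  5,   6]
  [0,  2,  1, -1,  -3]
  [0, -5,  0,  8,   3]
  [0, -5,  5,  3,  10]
x^3 - 8*x^2 + 16*x

The characteristic polynomial is χ_A(x) = x*(x - 4)^4, so the eigenvalues are known. The minimal polynomial is
  m_A(x) = Π_λ (x − λ)^{k_λ}
where k_λ is the size of the *largest* Jordan block for λ (equivalently, the smallest k with (A − λI)^k v = 0 for every generalised eigenvector v of λ).

  λ = 0: largest Jordan block has size 1, contributing (x − 0)
  λ = 4: largest Jordan block has size 2, contributing (x − 4)^2

So m_A(x) = x*(x - 4)^2 = x^3 - 8*x^2 + 16*x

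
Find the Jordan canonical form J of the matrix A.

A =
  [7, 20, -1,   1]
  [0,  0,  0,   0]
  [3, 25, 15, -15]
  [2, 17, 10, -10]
J_2(0) ⊕ J_2(6)

The characteristic polynomial is
  det(x·I − A) = x^4 - 12*x^3 + 36*x^2 = x^2*(x - 6)^2

Eigenvalues and multiplicities (the geometric multiplicity of λ is n − rank(A − λI), which equals the number of Jordan blocks for λ):
  λ = 0: algebraic multiplicity = 2, geometric multiplicity = 1
  λ = 6: algebraic multiplicity = 2, geometric multiplicity = 1

Determining the block sizes for each eigenvalue:
  λ = 0: one block (gm = 1), so the single block has size am = 2 → block sizes [2]
  λ = 6: one block (gm = 1), so the single block has size am = 2 → block sizes [2]

Assembling the blocks gives a Jordan form
J =
  [0, 1, 0, 0]
  [0, 0, 0, 0]
  [0, 0, 6, 1]
  [0, 0, 0, 6]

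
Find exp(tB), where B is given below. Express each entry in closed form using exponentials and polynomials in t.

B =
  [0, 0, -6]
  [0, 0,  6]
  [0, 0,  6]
e^{tB} =
  [1, 0, 1 - exp(6*t)]
  [0, 1, exp(6*t) - 1]
  [0, 0, exp(6*t)]

Strategy: write B = P · J · P⁻¹ where J is a Jordan canonical form, so e^{tB} = P · e^{tJ} · P⁻¹, and e^{tJ} can be computed block-by-block.

B has Jordan form
J =
  [0, 0, 0]
  [0, 0, 0]
  [0, 0, 6]
(up to reordering of blocks).

Per-block formulas:
  For a 1×1 block at λ = 0: exp(t · [0]) = [e^(0t)].
  For a 1×1 block at λ = 6: exp(t · [6]) = [e^(6t)].

After assembling e^{tJ} and conjugating by P, we get:

e^{tB} =
  [1, 0, 1 - exp(6*t)]
  [0, 1, exp(6*t) - 1]
  [0, 0, exp(6*t)]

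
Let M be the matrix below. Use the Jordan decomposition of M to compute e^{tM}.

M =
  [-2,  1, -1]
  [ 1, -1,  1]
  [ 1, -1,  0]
e^{tM} =
  [t^2*exp(-t)/2 - t*exp(-t) + exp(-t), t*exp(-t), t^2*exp(-t)/2 - t*exp(-t)]
  [t*exp(-t), exp(-t), t*exp(-t)]
  [-t^2*exp(-t)/2 + t*exp(-t), -t*exp(-t), -t^2*exp(-t)/2 + t*exp(-t) + exp(-t)]

Strategy: write M = P · J · P⁻¹ where J is a Jordan canonical form, so e^{tM} = P · e^{tJ} · P⁻¹, and e^{tJ} can be computed block-by-block.

M has Jordan form
J =
  [-1,  1,  0]
  [ 0, -1,  1]
  [ 0,  0, -1]
(up to reordering of blocks).

Per-block formulas:
  For a 3×3 Jordan block J_3(-1): exp(t · J_3(-1)) = e^(-1t)·(I + t·N + (t^2/2)·N^2), where N is the 3×3 nilpotent shift.

After assembling e^{tJ} and conjugating by P, we get:

e^{tM} =
  [t^2*exp(-t)/2 - t*exp(-t) + exp(-t), t*exp(-t), t^2*exp(-t)/2 - t*exp(-t)]
  [t*exp(-t), exp(-t), t*exp(-t)]
  [-t^2*exp(-t)/2 + t*exp(-t), -t*exp(-t), -t^2*exp(-t)/2 + t*exp(-t) + exp(-t)]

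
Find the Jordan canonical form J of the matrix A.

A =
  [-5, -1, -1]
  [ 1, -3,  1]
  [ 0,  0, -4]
J_2(-4) ⊕ J_1(-4)

The characteristic polynomial is
  det(x·I − A) = x^3 + 12*x^2 + 48*x + 64 = (x + 4)^3

Eigenvalues and multiplicities (the geometric multiplicity of λ is n − rank(A − λI), which equals the number of Jordan blocks for λ):
  λ = -4: algebraic multiplicity = 3, geometric multiplicity = 2

Determining the block sizes for each eigenvalue:
  λ = -4: 2 blocks summing to 3 forces exactly one block of size 2 and the rest size 1 → block sizes [2, 1]

Assembling the blocks gives a Jordan form
J =
  [-4,  1,  0]
  [ 0, -4,  0]
  [ 0,  0, -4]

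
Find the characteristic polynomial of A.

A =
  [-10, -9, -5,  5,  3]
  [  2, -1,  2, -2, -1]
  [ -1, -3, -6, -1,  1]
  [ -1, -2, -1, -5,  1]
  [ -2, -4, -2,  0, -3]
x^5 + 25*x^4 + 250*x^3 + 1250*x^2 + 3125*x + 3125

Expanding det(x·I − A) (e.g. by cofactor expansion or by noting that A is similar to its Jordan form J, which has the same characteristic polynomial as A) gives
  χ_A(x) = x^5 + 25*x^4 + 250*x^3 + 1250*x^2 + 3125*x + 3125
which factors as (x + 5)^5. The eigenvalues (with algebraic multiplicities) are λ = -5 with multiplicity 5.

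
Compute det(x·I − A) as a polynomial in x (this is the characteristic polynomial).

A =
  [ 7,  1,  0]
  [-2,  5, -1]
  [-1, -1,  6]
x^3 - 18*x^2 + 108*x - 216

Expanding det(x·I − A) (e.g. by cofactor expansion or by noting that A is similar to its Jordan form J, which has the same characteristic polynomial as A) gives
  χ_A(x) = x^3 - 18*x^2 + 108*x - 216
which factors as (x - 6)^3. The eigenvalues (with algebraic multiplicities) are λ = 6 with multiplicity 3.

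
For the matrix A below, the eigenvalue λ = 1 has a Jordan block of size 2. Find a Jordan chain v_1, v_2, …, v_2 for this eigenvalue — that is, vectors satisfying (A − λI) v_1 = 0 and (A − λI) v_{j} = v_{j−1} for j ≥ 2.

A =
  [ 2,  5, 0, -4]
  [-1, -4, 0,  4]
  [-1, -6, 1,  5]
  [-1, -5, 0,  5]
A Jordan chain for λ = 1 of length 2:
v_1 = (1, -1, -1, -1)ᵀ
v_2 = (1, 0, 0, 0)ᵀ

Let N = A − (1)·I. We want v_2 with N^2 v_2 = 0 but N^1 v_2 ≠ 0; then v_{j-1} := N · v_j for j = 2, …, 2.

Pick v_2 = (1, 0, 0, 0)ᵀ.
Then v_1 = N · v_2 = (1, -1, -1, -1)ᵀ.

Sanity check: (A − (1)·I) v_1 = (0, 0, 0, 0)ᵀ = 0. ✓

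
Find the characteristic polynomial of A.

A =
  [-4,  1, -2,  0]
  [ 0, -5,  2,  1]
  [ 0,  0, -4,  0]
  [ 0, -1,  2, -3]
x^4 + 16*x^3 + 96*x^2 + 256*x + 256

Expanding det(x·I − A) (e.g. by cofactor expansion or by noting that A is similar to its Jordan form J, which has the same characteristic polynomial as A) gives
  χ_A(x) = x^4 + 16*x^3 + 96*x^2 + 256*x + 256
which factors as (x + 4)^4. The eigenvalues (with algebraic multiplicities) are λ = -4 with multiplicity 4.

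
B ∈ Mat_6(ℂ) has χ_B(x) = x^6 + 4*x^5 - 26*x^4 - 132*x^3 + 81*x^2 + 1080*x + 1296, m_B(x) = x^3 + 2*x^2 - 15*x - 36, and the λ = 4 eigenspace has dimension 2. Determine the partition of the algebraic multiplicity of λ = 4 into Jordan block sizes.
Block sizes for λ = 4: [1, 1]

Step 1 — from the characteristic polynomial, algebraic multiplicity of λ = 4 is 2. From dim ker(B − (4)·I) = 2, there are exactly 2 Jordan blocks for λ = 4.
Step 2 — from the minimal polynomial, the factor (x − 4) tells us the largest block for λ = 4 has size 1.
Step 3 — with total size 2, 2 blocks, and largest block 1, the block sizes (in nonincreasing order) are [1, 1].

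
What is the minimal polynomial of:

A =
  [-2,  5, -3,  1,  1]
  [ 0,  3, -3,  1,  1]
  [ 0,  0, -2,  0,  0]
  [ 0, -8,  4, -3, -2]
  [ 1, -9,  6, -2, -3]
x^3 + 4*x^2 + 5*x + 2

The characteristic polynomial is χ_A(x) = (x + 1)^3*(x + 2)^2, so the eigenvalues are known. The minimal polynomial is
  m_A(x) = Π_λ (x − λ)^{k_λ}
where k_λ is the size of the *largest* Jordan block for λ (equivalently, the smallest k with (A − λI)^k v = 0 for every generalised eigenvector v of λ).

  λ = -2: largest Jordan block has size 1, contributing (x + 2)
  λ = -1: largest Jordan block has size 2, contributing (x + 1)^2

So m_A(x) = (x + 1)^2*(x + 2) = x^3 + 4*x^2 + 5*x + 2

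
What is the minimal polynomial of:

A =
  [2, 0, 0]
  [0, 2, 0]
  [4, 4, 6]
x^2 - 8*x + 12

The characteristic polynomial is χ_A(x) = (x - 6)*(x - 2)^2, so the eigenvalues are known. The minimal polynomial is
  m_A(x) = Π_λ (x − λ)^{k_λ}
where k_λ is the size of the *largest* Jordan block for λ (equivalently, the smallest k with (A − λI)^k v = 0 for every generalised eigenvector v of λ).

  λ = 2: largest Jordan block has size 1, contributing (x − 2)
  λ = 6: largest Jordan block has size 1, contributing (x − 6)

So m_A(x) = (x - 6)*(x - 2) = x^2 - 8*x + 12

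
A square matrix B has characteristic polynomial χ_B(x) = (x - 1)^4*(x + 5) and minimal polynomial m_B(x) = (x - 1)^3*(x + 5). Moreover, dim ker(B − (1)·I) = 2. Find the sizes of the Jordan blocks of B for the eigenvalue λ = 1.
Block sizes for λ = 1: [3, 1]

Step 1 — from the characteristic polynomial, algebraic multiplicity of λ = 1 is 4. From dim ker(B − (1)·I) = 2, there are exactly 2 Jordan blocks for λ = 1.
Step 2 — from the minimal polynomial, the factor (x − 1)^3 tells us the largest block for λ = 1 has size 3.
Step 3 — with total size 4, 2 blocks, and largest block 3, the block sizes (in nonincreasing order) are [3, 1].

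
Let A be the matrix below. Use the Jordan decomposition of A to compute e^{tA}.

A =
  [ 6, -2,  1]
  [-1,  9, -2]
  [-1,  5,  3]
e^{tA} =
  [t^2*exp(6*t)/2 + exp(6*t), -t^2*exp(6*t)/2 - 2*t*exp(6*t), t^2*exp(6*t)/2 + t*exp(6*t)]
  [-t^2*exp(6*t)/2 - t*exp(6*t), t^2*exp(6*t)/2 + 3*t*exp(6*t) + exp(6*t), -t^2*exp(6*t)/2 - 2*t*exp(6*t)]
  [-t^2*exp(6*t) - t*exp(6*t), t^2*exp(6*t) + 5*t*exp(6*t), -t^2*exp(6*t) - 3*t*exp(6*t) + exp(6*t)]

Strategy: write A = P · J · P⁻¹ where J is a Jordan canonical form, so e^{tA} = P · e^{tJ} · P⁻¹, and e^{tJ} can be computed block-by-block.

A has Jordan form
J =
  [6, 1, 0]
  [0, 6, 1]
  [0, 0, 6]
(up to reordering of blocks).

Per-block formulas:
  For a 3×3 Jordan block J_3(6): exp(t · J_3(6)) = e^(6t)·(I + t·N + (t^2/2)·N^2), where N is the 3×3 nilpotent shift.

After assembling e^{tJ} and conjugating by P, we get:

e^{tA} =
  [t^2*exp(6*t)/2 + exp(6*t), -t^2*exp(6*t)/2 - 2*t*exp(6*t), t^2*exp(6*t)/2 + t*exp(6*t)]
  [-t^2*exp(6*t)/2 - t*exp(6*t), t^2*exp(6*t)/2 + 3*t*exp(6*t) + exp(6*t), -t^2*exp(6*t)/2 - 2*t*exp(6*t)]
  [-t^2*exp(6*t) - t*exp(6*t), t^2*exp(6*t) + 5*t*exp(6*t), -t^2*exp(6*t) - 3*t*exp(6*t) + exp(6*t)]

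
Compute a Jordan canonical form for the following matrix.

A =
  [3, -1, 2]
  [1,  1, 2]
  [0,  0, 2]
J_2(2) ⊕ J_1(2)

The characteristic polynomial is
  det(x·I − A) = x^3 - 6*x^2 + 12*x - 8 = (x - 2)^3

Eigenvalues and multiplicities (the geometric multiplicity of λ is n − rank(A − λI), which equals the number of Jordan blocks for λ):
  λ = 2: algebraic multiplicity = 3, geometric multiplicity = 2

Determining the block sizes for each eigenvalue:
  λ = 2: 2 blocks summing to 3 forces exactly one block of size 2 and the rest size 1 → block sizes [2, 1]

Assembling the blocks gives a Jordan form
J =
  [2, 1, 0]
  [0, 2, 0]
  [0, 0, 2]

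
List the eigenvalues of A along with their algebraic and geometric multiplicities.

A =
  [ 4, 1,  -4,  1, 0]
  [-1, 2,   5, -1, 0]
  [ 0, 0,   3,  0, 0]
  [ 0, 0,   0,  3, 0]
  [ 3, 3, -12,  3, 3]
λ = 3: alg = 5, geom = 3

Step 1 — factor the characteristic polynomial to read off the algebraic multiplicities:
  χ_A(x) = (x - 3)^5

Step 2 — compute geometric multiplicities via the rank-nullity identity g(λ) = n − rank(A − λI):
  rank(A − (3)·I) = 2, so dim ker(A − (3)·I) = n − 2 = 3

Summary:
  λ = 3: algebraic multiplicity = 5, geometric multiplicity = 3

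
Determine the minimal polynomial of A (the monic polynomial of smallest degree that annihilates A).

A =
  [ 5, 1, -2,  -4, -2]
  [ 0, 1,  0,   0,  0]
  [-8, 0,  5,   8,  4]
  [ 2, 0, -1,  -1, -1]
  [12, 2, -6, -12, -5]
x^2 - 2*x + 1

The characteristic polynomial is χ_A(x) = (x - 1)^5, so the eigenvalues are known. The minimal polynomial is
  m_A(x) = Π_λ (x − λ)^{k_λ}
where k_λ is the size of the *largest* Jordan block for λ (equivalently, the smallest k with (A − λI)^k v = 0 for every generalised eigenvector v of λ).

  λ = 1: largest Jordan block has size 2, contributing (x − 1)^2

So m_A(x) = (x - 1)^2 = x^2 - 2*x + 1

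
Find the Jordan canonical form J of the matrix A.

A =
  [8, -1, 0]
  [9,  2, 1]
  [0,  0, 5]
J_3(5)

The characteristic polynomial is
  det(x·I − A) = x^3 - 15*x^2 + 75*x - 125 = (x - 5)^3

Eigenvalues and multiplicities (the geometric multiplicity of λ is n − rank(A − λI), which equals the number of Jordan blocks for λ):
  λ = 5: algebraic multiplicity = 3, geometric multiplicity = 1

Determining the block sizes for each eigenvalue:
  λ = 5: one block (gm = 1), so the single block has size am = 3 → block sizes [3]

Assembling the blocks gives a Jordan form
J =
  [5, 1, 0]
  [0, 5, 1]
  [0, 0, 5]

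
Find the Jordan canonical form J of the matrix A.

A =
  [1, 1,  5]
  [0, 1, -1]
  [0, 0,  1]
J_3(1)

The characteristic polynomial is
  det(x·I − A) = x^3 - 3*x^2 + 3*x - 1 = (x - 1)^3

Eigenvalues and multiplicities (the geometric multiplicity of λ is n − rank(A − λI), which equals the number of Jordan blocks for λ):
  λ = 1: algebraic multiplicity = 3, geometric multiplicity = 1

Determining the block sizes for each eigenvalue:
  λ = 1: one block (gm = 1), so the single block has size am = 3 → block sizes [3]

Assembling the blocks gives a Jordan form
J =
  [1, 1, 0]
  [0, 1, 1]
  [0, 0, 1]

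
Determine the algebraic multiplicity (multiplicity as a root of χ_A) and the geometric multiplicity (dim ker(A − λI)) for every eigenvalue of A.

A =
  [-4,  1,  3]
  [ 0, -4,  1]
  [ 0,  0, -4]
λ = -4: alg = 3, geom = 1

Step 1 — factor the characteristic polynomial to read off the algebraic multiplicities:
  χ_A(x) = (x + 4)^3

Step 2 — compute geometric multiplicities via the rank-nullity identity g(λ) = n − rank(A − λI):
  rank(A − (-4)·I) = 2, so dim ker(A − (-4)·I) = n − 2 = 1

Summary:
  λ = -4: algebraic multiplicity = 3, geometric multiplicity = 1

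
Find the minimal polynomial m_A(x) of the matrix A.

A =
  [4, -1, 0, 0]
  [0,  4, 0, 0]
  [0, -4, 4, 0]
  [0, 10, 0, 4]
x^2 - 8*x + 16

The characteristic polynomial is χ_A(x) = (x - 4)^4, so the eigenvalues are known. The minimal polynomial is
  m_A(x) = Π_λ (x − λ)^{k_λ}
where k_λ is the size of the *largest* Jordan block for λ (equivalently, the smallest k with (A − λI)^k v = 0 for every generalised eigenvector v of λ).

  λ = 4: largest Jordan block has size 2, contributing (x − 4)^2

So m_A(x) = (x - 4)^2 = x^2 - 8*x + 16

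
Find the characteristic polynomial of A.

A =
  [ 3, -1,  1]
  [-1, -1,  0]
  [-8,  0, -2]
x^3

Expanding det(x·I − A) (e.g. by cofactor expansion or by noting that A is similar to its Jordan form J, which has the same characteristic polynomial as A) gives
  χ_A(x) = x^3
which factors as x^3. The eigenvalues (with algebraic multiplicities) are λ = 0 with multiplicity 3.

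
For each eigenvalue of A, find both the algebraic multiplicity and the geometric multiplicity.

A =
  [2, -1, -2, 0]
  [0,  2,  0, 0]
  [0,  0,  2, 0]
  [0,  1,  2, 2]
λ = 2: alg = 4, geom = 3

Step 1 — factor the characteristic polynomial to read off the algebraic multiplicities:
  χ_A(x) = (x - 2)^4

Step 2 — compute geometric multiplicities via the rank-nullity identity g(λ) = n − rank(A − λI):
  rank(A − (2)·I) = 1, so dim ker(A − (2)·I) = n − 1 = 3

Summary:
  λ = 2: algebraic multiplicity = 4, geometric multiplicity = 3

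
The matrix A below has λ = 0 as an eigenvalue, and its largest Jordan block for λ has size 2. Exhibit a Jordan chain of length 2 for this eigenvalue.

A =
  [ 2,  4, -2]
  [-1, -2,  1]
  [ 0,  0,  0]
A Jordan chain for λ = 0 of length 2:
v_1 = (2, -1, 0)ᵀ
v_2 = (1, 0, 0)ᵀ

Let N = A − (0)·I. We want v_2 with N^2 v_2 = 0 but N^1 v_2 ≠ 0; then v_{j-1} := N · v_j for j = 2, …, 2.

Pick v_2 = (1, 0, 0)ᵀ.
Then v_1 = N · v_2 = (2, -1, 0)ᵀ.

Sanity check: (A − (0)·I) v_1 = (0, 0, 0)ᵀ = 0. ✓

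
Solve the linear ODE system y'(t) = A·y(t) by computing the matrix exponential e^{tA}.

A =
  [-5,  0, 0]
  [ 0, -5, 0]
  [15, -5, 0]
e^{tA} =
  [exp(-5*t), 0, 0]
  [0, exp(-5*t), 0]
  [3 - 3*exp(-5*t), -1 + exp(-5*t), 1]

Strategy: write A = P · J · P⁻¹ where J is a Jordan canonical form, so e^{tA} = P · e^{tJ} · P⁻¹, and e^{tJ} can be computed block-by-block.

A has Jordan form
J =
  [-5,  0, 0]
  [ 0, -5, 0]
  [ 0,  0, 0]
(up to reordering of blocks).

Per-block formulas:
  For a 1×1 block at λ = 0: exp(t · [0]) = [e^(0t)].
  For a 1×1 block at λ = -5: exp(t · [-5]) = [e^(-5t)].

After assembling e^{tJ} and conjugating by P, we get:

e^{tA} =
  [exp(-5*t), 0, 0]
  [0, exp(-5*t), 0]
  [3 - 3*exp(-5*t), -1 + exp(-5*t), 1]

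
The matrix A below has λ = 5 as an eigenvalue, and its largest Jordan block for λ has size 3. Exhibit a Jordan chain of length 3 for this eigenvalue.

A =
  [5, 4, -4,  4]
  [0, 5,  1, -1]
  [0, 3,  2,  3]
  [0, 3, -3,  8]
A Jordan chain for λ = 5 of length 3:
v_1 = (4, 0, 3, 3)ᵀ
v_2 = (-4, 1, -3, -3)ᵀ
v_3 = (0, 0, 1, 0)ᵀ

Let N = A − (5)·I. We want v_3 with N^3 v_3 = 0 but N^2 v_3 ≠ 0; then v_{j-1} := N · v_j for j = 3, …, 2.

Pick v_3 = (0, 0, 1, 0)ᵀ.
Then v_2 = N · v_3 = (-4, 1, -3, -3)ᵀ.
Then v_1 = N · v_2 = (4, 0, 3, 3)ᵀ.

Sanity check: (A − (5)·I) v_1 = (0, 0, 0, 0)ᵀ = 0. ✓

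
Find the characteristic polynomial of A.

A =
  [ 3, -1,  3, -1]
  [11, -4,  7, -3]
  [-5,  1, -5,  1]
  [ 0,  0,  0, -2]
x^4 + 8*x^3 + 24*x^2 + 32*x + 16

Expanding det(x·I − A) (e.g. by cofactor expansion or by noting that A is similar to its Jordan form J, which has the same characteristic polynomial as A) gives
  χ_A(x) = x^4 + 8*x^3 + 24*x^2 + 32*x + 16
which factors as (x + 2)^4. The eigenvalues (with algebraic multiplicities) are λ = -2 with multiplicity 4.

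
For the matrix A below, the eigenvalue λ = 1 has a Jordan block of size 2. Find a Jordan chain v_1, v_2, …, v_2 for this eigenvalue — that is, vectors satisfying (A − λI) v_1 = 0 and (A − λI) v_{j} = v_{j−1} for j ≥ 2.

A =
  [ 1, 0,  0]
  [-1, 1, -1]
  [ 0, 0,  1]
A Jordan chain for λ = 1 of length 2:
v_1 = (0, -1, 0)ᵀ
v_2 = (1, 0, 0)ᵀ

Let N = A − (1)·I. We want v_2 with N^2 v_2 = 0 but N^1 v_2 ≠ 0; then v_{j-1} := N · v_j for j = 2, …, 2.

Pick v_2 = (1, 0, 0)ᵀ.
Then v_1 = N · v_2 = (0, -1, 0)ᵀ.

Sanity check: (A − (1)·I) v_1 = (0, 0, 0)ᵀ = 0. ✓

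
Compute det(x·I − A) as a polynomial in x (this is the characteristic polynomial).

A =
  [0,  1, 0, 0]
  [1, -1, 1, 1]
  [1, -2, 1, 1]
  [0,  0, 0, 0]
x^4

Expanding det(x·I − A) (e.g. by cofactor expansion or by noting that A is similar to its Jordan form J, which has the same characteristic polynomial as A) gives
  χ_A(x) = x^4
which factors as x^4. The eigenvalues (with algebraic multiplicities) are λ = 0 with multiplicity 4.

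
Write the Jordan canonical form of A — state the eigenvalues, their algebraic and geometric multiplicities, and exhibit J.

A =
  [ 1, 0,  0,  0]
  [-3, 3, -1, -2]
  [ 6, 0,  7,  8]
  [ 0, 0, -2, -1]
J_1(1) ⊕ J_2(3) ⊕ J_1(3)

The characteristic polynomial is
  det(x·I − A) = x^4 - 10*x^3 + 36*x^2 - 54*x + 27 = (x - 3)^3*(x - 1)

Eigenvalues and multiplicities (the geometric multiplicity of λ is n − rank(A − λI), which equals the number of Jordan blocks for λ):
  λ = 1: algebraic multiplicity = 1, geometric multiplicity = 1
  λ = 3: algebraic multiplicity = 3, geometric multiplicity = 2

Determining the block sizes for each eigenvalue:
  λ = 1: one block (gm = 1), so the single block has size am = 1 → block sizes [1]
  λ = 3: 2 blocks summing to 3 forces exactly one block of size 2 and the rest size 1 → block sizes [2, 1]

Assembling the blocks gives a Jordan form
J =
  [1, 0, 0, 0]
  [0, 3, 1, 0]
  [0, 0, 3, 0]
  [0, 0, 0, 3]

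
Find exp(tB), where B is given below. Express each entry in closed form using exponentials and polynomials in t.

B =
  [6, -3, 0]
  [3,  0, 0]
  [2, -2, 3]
e^{tB} =
  [3*t*exp(3*t) + exp(3*t), -3*t*exp(3*t), 0]
  [3*t*exp(3*t), -3*t*exp(3*t) + exp(3*t), 0]
  [2*t*exp(3*t), -2*t*exp(3*t), exp(3*t)]

Strategy: write B = P · J · P⁻¹ where J is a Jordan canonical form, so e^{tB} = P · e^{tJ} · P⁻¹, and e^{tJ} can be computed block-by-block.

B has Jordan form
J =
  [3, 1, 0]
  [0, 3, 0]
  [0, 0, 3]
(up to reordering of blocks).

Per-block formulas:
  For a 1×1 block at λ = 3: exp(t · [3]) = [e^(3t)].
  For a 2×2 Jordan block J_2(3): exp(t · J_2(3)) = e^(3t)·(I + t·N), where N is the 2×2 nilpotent shift.

After assembling e^{tJ} and conjugating by P, we get:

e^{tB} =
  [3*t*exp(3*t) + exp(3*t), -3*t*exp(3*t), 0]
  [3*t*exp(3*t), -3*t*exp(3*t) + exp(3*t), 0]
  [2*t*exp(3*t), -2*t*exp(3*t), exp(3*t)]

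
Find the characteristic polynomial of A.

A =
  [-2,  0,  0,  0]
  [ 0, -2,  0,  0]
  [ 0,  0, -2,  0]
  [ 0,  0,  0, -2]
x^4 + 8*x^3 + 24*x^2 + 32*x + 16

Expanding det(x·I − A) (e.g. by cofactor expansion or by noting that A is similar to its Jordan form J, which has the same characteristic polynomial as A) gives
  χ_A(x) = x^4 + 8*x^3 + 24*x^2 + 32*x + 16
which factors as (x + 2)^4. The eigenvalues (with algebraic multiplicities) are λ = -2 with multiplicity 4.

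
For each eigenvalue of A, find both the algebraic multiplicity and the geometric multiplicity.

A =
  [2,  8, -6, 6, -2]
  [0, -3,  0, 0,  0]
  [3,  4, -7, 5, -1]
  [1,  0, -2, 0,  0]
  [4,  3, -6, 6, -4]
λ = -3: alg = 2, geom = 1; λ = -2: alg = 3, geom = 2

Step 1 — factor the characteristic polynomial to read off the algebraic multiplicities:
  χ_A(x) = (x + 2)^3*(x + 3)^2

Step 2 — compute geometric multiplicities via the rank-nullity identity g(λ) = n − rank(A − λI):
  rank(A − (-3)·I) = 4, so dim ker(A − (-3)·I) = n − 4 = 1
  rank(A − (-2)·I) = 3, so dim ker(A − (-2)·I) = n − 3 = 2

Summary:
  λ = -3: algebraic multiplicity = 2, geometric multiplicity = 1
  λ = -2: algebraic multiplicity = 3, geometric multiplicity = 2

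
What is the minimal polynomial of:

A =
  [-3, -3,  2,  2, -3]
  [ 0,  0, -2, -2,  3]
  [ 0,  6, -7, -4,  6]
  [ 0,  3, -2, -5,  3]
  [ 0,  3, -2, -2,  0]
x^2 + 6*x + 9

The characteristic polynomial is χ_A(x) = (x + 3)^5, so the eigenvalues are known. The minimal polynomial is
  m_A(x) = Π_λ (x − λ)^{k_λ}
where k_λ is the size of the *largest* Jordan block for λ (equivalently, the smallest k with (A − λI)^k v = 0 for every generalised eigenvector v of λ).

  λ = -3: largest Jordan block has size 2, contributing (x + 3)^2

So m_A(x) = (x + 3)^2 = x^2 + 6*x + 9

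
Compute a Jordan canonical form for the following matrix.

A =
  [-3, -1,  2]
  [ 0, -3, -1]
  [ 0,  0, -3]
J_3(-3)

The characteristic polynomial is
  det(x·I − A) = x^3 + 9*x^2 + 27*x + 27 = (x + 3)^3

Eigenvalues and multiplicities (the geometric multiplicity of λ is n − rank(A − λI), which equals the number of Jordan blocks for λ):
  λ = -3: algebraic multiplicity = 3, geometric multiplicity = 1

Determining the block sizes for each eigenvalue:
  λ = -3: one block (gm = 1), so the single block has size am = 3 → block sizes [3]

Assembling the blocks gives a Jordan form
J =
  [-3,  1,  0]
  [ 0, -3,  1]
  [ 0,  0, -3]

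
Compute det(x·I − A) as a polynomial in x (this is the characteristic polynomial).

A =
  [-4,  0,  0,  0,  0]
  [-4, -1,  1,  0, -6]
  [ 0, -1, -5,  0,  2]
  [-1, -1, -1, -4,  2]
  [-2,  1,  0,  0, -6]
x^5 + 20*x^4 + 160*x^3 + 640*x^2 + 1280*x + 1024

Expanding det(x·I − A) (e.g. by cofactor expansion or by noting that A is similar to its Jordan form J, which has the same characteristic polynomial as A) gives
  χ_A(x) = x^5 + 20*x^4 + 160*x^3 + 640*x^2 + 1280*x + 1024
which factors as (x + 4)^5. The eigenvalues (with algebraic multiplicities) are λ = -4 with multiplicity 5.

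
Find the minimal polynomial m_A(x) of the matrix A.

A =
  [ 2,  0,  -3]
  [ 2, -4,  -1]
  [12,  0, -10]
x^2 + 8*x + 16

The characteristic polynomial is χ_A(x) = (x + 4)^3, so the eigenvalues are known. The minimal polynomial is
  m_A(x) = Π_λ (x − λ)^{k_λ}
where k_λ is the size of the *largest* Jordan block for λ (equivalently, the smallest k with (A − λI)^k v = 0 for every generalised eigenvector v of λ).

  λ = -4: largest Jordan block has size 2, contributing (x + 4)^2

So m_A(x) = (x + 4)^2 = x^2 + 8*x + 16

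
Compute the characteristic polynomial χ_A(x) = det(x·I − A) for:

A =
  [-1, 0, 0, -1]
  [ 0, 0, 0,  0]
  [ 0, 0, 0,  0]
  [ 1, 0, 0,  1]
x^4

Expanding det(x·I − A) (e.g. by cofactor expansion or by noting that A is similar to its Jordan form J, which has the same characteristic polynomial as A) gives
  χ_A(x) = x^4
which factors as x^4. The eigenvalues (with algebraic multiplicities) are λ = 0 with multiplicity 4.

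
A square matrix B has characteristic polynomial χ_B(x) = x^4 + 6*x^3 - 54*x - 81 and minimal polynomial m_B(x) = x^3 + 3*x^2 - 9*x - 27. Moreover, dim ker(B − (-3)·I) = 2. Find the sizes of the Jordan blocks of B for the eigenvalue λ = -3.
Block sizes for λ = -3: [2, 1]

Step 1 — from the characteristic polynomial, algebraic multiplicity of λ = -3 is 3. From dim ker(B − (-3)·I) = 2, there are exactly 2 Jordan blocks for λ = -3.
Step 2 — from the minimal polynomial, the factor (x + 3)^2 tells us the largest block for λ = -3 has size 2.
Step 3 — with total size 3, 2 blocks, and largest block 2, the block sizes (in nonincreasing order) are [2, 1].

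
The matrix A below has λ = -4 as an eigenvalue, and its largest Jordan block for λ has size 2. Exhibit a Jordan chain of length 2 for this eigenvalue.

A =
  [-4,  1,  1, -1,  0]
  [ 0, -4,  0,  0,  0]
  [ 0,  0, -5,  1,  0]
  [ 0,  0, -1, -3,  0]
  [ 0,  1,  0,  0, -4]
A Jordan chain for λ = -4 of length 2:
v_1 = (1, 0, 0, 0, 1)ᵀ
v_2 = (0, 1, 0, 0, 0)ᵀ

Let N = A − (-4)·I. We want v_2 with N^2 v_2 = 0 but N^1 v_2 ≠ 0; then v_{j-1} := N · v_j for j = 2, …, 2.

Pick v_2 = (0, 1, 0, 0, 0)ᵀ.
Then v_1 = N · v_2 = (1, 0, 0, 0, 1)ᵀ.

Sanity check: (A − (-4)·I) v_1 = (0, 0, 0, 0, 0)ᵀ = 0. ✓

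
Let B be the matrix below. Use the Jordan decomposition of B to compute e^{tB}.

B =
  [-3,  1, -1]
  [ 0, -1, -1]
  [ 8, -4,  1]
e^{tB} =
  [-2*t^2*exp(-t) - 2*t*exp(-t) + exp(-t), t^2*exp(-t) + t*exp(-t), -t^2*exp(-t)/2 - t*exp(-t)]
  [-4*t^2*exp(-t), 2*t^2*exp(-t) + exp(-t), -t^2*exp(-t) - t*exp(-t)]
  [8*t*exp(-t), -4*t*exp(-t), 2*t*exp(-t) + exp(-t)]

Strategy: write B = P · J · P⁻¹ where J is a Jordan canonical form, so e^{tB} = P · e^{tJ} · P⁻¹, and e^{tJ} can be computed block-by-block.

B has Jordan form
J =
  [-1,  1,  0]
  [ 0, -1,  1]
  [ 0,  0, -1]
(up to reordering of blocks).

Per-block formulas:
  For a 3×3 Jordan block J_3(-1): exp(t · J_3(-1)) = e^(-1t)·(I + t·N + (t^2/2)·N^2), where N is the 3×3 nilpotent shift.

After assembling e^{tJ} and conjugating by P, we get:

e^{tB} =
  [-2*t^2*exp(-t) - 2*t*exp(-t) + exp(-t), t^2*exp(-t) + t*exp(-t), -t^2*exp(-t)/2 - t*exp(-t)]
  [-4*t^2*exp(-t), 2*t^2*exp(-t) + exp(-t), -t^2*exp(-t) - t*exp(-t)]
  [8*t*exp(-t), -4*t*exp(-t), 2*t*exp(-t) + exp(-t)]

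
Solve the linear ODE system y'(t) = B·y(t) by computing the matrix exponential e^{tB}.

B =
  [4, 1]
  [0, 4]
e^{tB} =
  [exp(4*t), t*exp(4*t)]
  [0, exp(4*t)]

Strategy: write B = P · J · P⁻¹ where J is a Jordan canonical form, so e^{tB} = P · e^{tJ} · P⁻¹, and e^{tJ} can be computed block-by-block.

B has Jordan form
J =
  [4, 1]
  [0, 4]
(up to reordering of blocks).

Per-block formulas:
  For a 2×2 Jordan block J_2(4): exp(t · J_2(4)) = e^(4t)·(I + t·N), where N is the 2×2 nilpotent shift.

After assembling e^{tJ} and conjugating by P, we get:

e^{tB} =
  [exp(4*t), t*exp(4*t)]
  [0, exp(4*t)]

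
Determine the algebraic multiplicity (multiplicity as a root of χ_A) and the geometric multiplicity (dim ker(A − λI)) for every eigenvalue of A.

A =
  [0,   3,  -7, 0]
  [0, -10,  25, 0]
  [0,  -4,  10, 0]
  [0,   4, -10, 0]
λ = 0: alg = 4, geom = 2

Step 1 — factor the characteristic polynomial to read off the algebraic multiplicities:
  χ_A(x) = x^4

Step 2 — compute geometric multiplicities via the rank-nullity identity g(λ) = n − rank(A − λI):
  rank(A − (0)·I) = 2, so dim ker(A − (0)·I) = n − 2 = 2

Summary:
  λ = 0: algebraic multiplicity = 4, geometric multiplicity = 2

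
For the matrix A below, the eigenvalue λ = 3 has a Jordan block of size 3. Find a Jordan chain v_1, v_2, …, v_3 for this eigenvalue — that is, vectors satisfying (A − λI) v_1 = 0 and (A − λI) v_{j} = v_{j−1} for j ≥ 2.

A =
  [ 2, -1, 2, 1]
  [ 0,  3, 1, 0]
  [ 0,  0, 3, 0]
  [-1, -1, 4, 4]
A Jordan chain for λ = 3 of length 3:
v_1 = (1, 0, 0, 1)ᵀ
v_2 = (2, 1, 0, 4)ᵀ
v_3 = (0, 0, 1, 0)ᵀ

Let N = A − (3)·I. We want v_3 with N^3 v_3 = 0 but N^2 v_3 ≠ 0; then v_{j-1} := N · v_j for j = 3, …, 2.

Pick v_3 = (0, 0, 1, 0)ᵀ.
Then v_2 = N · v_3 = (2, 1, 0, 4)ᵀ.
Then v_1 = N · v_2 = (1, 0, 0, 1)ᵀ.

Sanity check: (A − (3)·I) v_1 = (0, 0, 0, 0)ᵀ = 0. ✓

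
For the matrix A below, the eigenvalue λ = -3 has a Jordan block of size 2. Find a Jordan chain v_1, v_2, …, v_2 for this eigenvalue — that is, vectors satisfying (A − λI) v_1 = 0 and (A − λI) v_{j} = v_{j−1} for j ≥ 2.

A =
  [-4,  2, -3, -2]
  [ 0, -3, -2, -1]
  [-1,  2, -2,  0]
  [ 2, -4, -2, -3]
A Jordan chain for λ = -3 of length 2:
v_1 = (-1, 0, -1, 2)ᵀ
v_2 = (1, 0, 0, 0)ᵀ

Let N = A − (-3)·I. We want v_2 with N^2 v_2 = 0 but N^1 v_2 ≠ 0; then v_{j-1} := N · v_j for j = 2, …, 2.

Pick v_2 = (1, 0, 0, 0)ᵀ.
Then v_1 = N · v_2 = (-1, 0, -1, 2)ᵀ.

Sanity check: (A − (-3)·I) v_1 = (0, 0, 0, 0)ᵀ = 0. ✓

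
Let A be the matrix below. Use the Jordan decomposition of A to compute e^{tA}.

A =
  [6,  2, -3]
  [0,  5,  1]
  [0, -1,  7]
e^{tA} =
  [exp(6*t), t^2*exp(6*t)/2 + 2*t*exp(6*t), -t^2*exp(6*t)/2 - 3*t*exp(6*t)]
  [0, -t*exp(6*t) + exp(6*t), t*exp(6*t)]
  [0, -t*exp(6*t), t*exp(6*t) + exp(6*t)]

Strategy: write A = P · J · P⁻¹ where J is a Jordan canonical form, so e^{tA} = P · e^{tJ} · P⁻¹, and e^{tJ} can be computed block-by-block.

A has Jordan form
J =
  [6, 1, 0]
  [0, 6, 1]
  [0, 0, 6]
(up to reordering of blocks).

Per-block formulas:
  For a 3×3 Jordan block J_3(6): exp(t · J_3(6)) = e^(6t)·(I + t·N + (t^2/2)·N^2), where N is the 3×3 nilpotent shift.

After assembling e^{tJ} and conjugating by P, we get:

e^{tA} =
  [exp(6*t), t^2*exp(6*t)/2 + 2*t*exp(6*t), -t^2*exp(6*t)/2 - 3*t*exp(6*t)]
  [0, -t*exp(6*t) + exp(6*t), t*exp(6*t)]
  [0, -t*exp(6*t), t*exp(6*t) + exp(6*t)]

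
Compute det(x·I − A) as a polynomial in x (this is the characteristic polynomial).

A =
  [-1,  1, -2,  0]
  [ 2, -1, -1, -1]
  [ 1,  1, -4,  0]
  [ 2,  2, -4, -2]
x^4 + 8*x^3 + 24*x^2 + 32*x + 16

Expanding det(x·I − A) (e.g. by cofactor expansion or by noting that A is similar to its Jordan form J, which has the same characteristic polynomial as A) gives
  χ_A(x) = x^4 + 8*x^3 + 24*x^2 + 32*x + 16
which factors as (x + 2)^4. The eigenvalues (with algebraic multiplicities) are λ = -2 with multiplicity 4.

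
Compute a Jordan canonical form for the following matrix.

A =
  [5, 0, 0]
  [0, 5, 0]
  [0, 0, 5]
J_1(5) ⊕ J_1(5) ⊕ J_1(5)

The characteristic polynomial is
  det(x·I − A) = x^3 - 15*x^2 + 75*x - 125 = (x - 5)^3

Eigenvalues and multiplicities (the geometric multiplicity of λ is n − rank(A − λI), which equals the number of Jordan blocks for λ):
  λ = 5: algebraic multiplicity = 3, geometric multiplicity = 3

Determining the block sizes for each eigenvalue:
  λ = 5: gm = am = 3, so every block has size 1 → block sizes [1, 1, 1]

Assembling the blocks gives a Jordan form
J =
  [5, 0, 0]
  [0, 5, 0]
  [0, 0, 5]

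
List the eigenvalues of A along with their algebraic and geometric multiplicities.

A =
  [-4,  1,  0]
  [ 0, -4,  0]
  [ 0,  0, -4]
λ = -4: alg = 3, geom = 2

Step 1 — factor the characteristic polynomial to read off the algebraic multiplicities:
  χ_A(x) = (x + 4)^3

Step 2 — compute geometric multiplicities via the rank-nullity identity g(λ) = n − rank(A − λI):
  rank(A − (-4)·I) = 1, so dim ker(A − (-4)·I) = n − 1 = 2

Summary:
  λ = -4: algebraic multiplicity = 3, geometric multiplicity = 2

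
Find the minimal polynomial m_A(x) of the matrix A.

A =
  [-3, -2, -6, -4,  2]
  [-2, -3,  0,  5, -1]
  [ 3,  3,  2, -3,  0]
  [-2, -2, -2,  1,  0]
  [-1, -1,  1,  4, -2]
x^3 + 3*x^2 + 3*x + 1

The characteristic polynomial is χ_A(x) = (x + 1)^5, so the eigenvalues are known. The minimal polynomial is
  m_A(x) = Π_λ (x − λ)^{k_λ}
where k_λ is the size of the *largest* Jordan block for λ (equivalently, the smallest k with (A − λI)^k v = 0 for every generalised eigenvector v of λ).

  λ = -1: largest Jordan block has size 3, contributing (x + 1)^3

So m_A(x) = (x + 1)^3 = x^3 + 3*x^2 + 3*x + 1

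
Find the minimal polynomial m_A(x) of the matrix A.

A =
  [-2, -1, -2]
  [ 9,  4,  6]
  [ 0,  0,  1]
x^2 - 2*x + 1

The characteristic polynomial is χ_A(x) = (x - 1)^3, so the eigenvalues are known. The minimal polynomial is
  m_A(x) = Π_λ (x − λ)^{k_λ}
where k_λ is the size of the *largest* Jordan block for λ (equivalently, the smallest k with (A − λI)^k v = 0 for every generalised eigenvector v of λ).

  λ = 1: largest Jordan block has size 2, contributing (x − 1)^2

So m_A(x) = (x - 1)^2 = x^2 - 2*x + 1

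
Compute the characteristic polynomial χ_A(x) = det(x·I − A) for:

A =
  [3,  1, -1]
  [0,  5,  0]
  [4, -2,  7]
x^3 - 15*x^2 + 75*x - 125

Expanding det(x·I − A) (e.g. by cofactor expansion or by noting that A is similar to its Jordan form J, which has the same characteristic polynomial as A) gives
  χ_A(x) = x^3 - 15*x^2 + 75*x - 125
which factors as (x - 5)^3. The eigenvalues (with algebraic multiplicities) are λ = 5 with multiplicity 3.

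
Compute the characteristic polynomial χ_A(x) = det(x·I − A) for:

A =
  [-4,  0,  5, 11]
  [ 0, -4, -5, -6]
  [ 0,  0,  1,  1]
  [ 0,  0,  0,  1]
x^4 + 6*x^3 + x^2 - 24*x + 16

Expanding det(x·I − A) (e.g. by cofactor expansion or by noting that A is similar to its Jordan form J, which has the same characteristic polynomial as A) gives
  χ_A(x) = x^4 + 6*x^3 + x^2 - 24*x + 16
which factors as (x - 1)^2*(x + 4)^2. The eigenvalues (with algebraic multiplicities) are λ = -4 with multiplicity 2, λ = 1 with multiplicity 2.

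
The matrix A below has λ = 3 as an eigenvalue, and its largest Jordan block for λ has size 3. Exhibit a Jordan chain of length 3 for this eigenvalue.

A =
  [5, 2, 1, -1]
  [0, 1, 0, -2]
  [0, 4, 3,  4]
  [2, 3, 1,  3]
A Jordan chain for λ = 3 of length 3:
v_1 = (2, -4, 8, 4)ᵀ
v_2 = (2, 0, 0, 2)ᵀ
v_3 = (1, 0, 0, 0)ᵀ

Let N = A − (3)·I. We want v_3 with N^3 v_3 = 0 but N^2 v_3 ≠ 0; then v_{j-1} := N · v_j for j = 3, …, 2.

Pick v_3 = (1, 0, 0, 0)ᵀ.
Then v_2 = N · v_3 = (2, 0, 0, 2)ᵀ.
Then v_1 = N · v_2 = (2, -4, 8, 4)ᵀ.

Sanity check: (A − (3)·I) v_1 = (0, 0, 0, 0)ᵀ = 0. ✓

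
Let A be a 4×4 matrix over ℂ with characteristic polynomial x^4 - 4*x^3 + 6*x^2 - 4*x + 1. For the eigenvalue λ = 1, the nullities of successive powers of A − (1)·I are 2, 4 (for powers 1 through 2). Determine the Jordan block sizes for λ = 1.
Block sizes for λ = 1: [2, 2]

From the dimensions of kernels of powers, the number of Jordan blocks of size at least j is d_j − d_{j−1} where d_j = dim ker(N^j) (with d_0 = 0). Computing the differences gives [2, 2].
The number of blocks of size exactly k is (#blocks of size ≥ k) − (#blocks of size ≥ k + 1), so the partition is: 2 block(s) of size 2.
In nonincreasing order the block sizes are [2, 2].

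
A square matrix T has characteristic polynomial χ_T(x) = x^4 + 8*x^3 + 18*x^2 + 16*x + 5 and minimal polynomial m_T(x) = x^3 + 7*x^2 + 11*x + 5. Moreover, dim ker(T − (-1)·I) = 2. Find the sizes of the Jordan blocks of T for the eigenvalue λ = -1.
Block sizes for λ = -1: [2, 1]

Step 1 — from the characteristic polynomial, algebraic multiplicity of λ = -1 is 3. From dim ker(T − (-1)·I) = 2, there are exactly 2 Jordan blocks for λ = -1.
Step 2 — from the minimal polynomial, the factor (x + 1)^2 tells us the largest block for λ = -1 has size 2.
Step 3 — with total size 3, 2 blocks, and largest block 2, the block sizes (in nonincreasing order) are [2, 1].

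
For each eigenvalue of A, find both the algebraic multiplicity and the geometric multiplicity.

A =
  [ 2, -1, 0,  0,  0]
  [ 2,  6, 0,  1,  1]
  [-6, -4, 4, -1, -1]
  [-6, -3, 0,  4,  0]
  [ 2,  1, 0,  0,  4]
λ = 4: alg = 5, geom = 3

Step 1 — factor the characteristic polynomial to read off the algebraic multiplicities:
  χ_A(x) = (x - 4)^5

Step 2 — compute geometric multiplicities via the rank-nullity identity g(λ) = n − rank(A − λI):
  rank(A − (4)·I) = 2, so dim ker(A − (4)·I) = n − 2 = 3

Summary:
  λ = 4: algebraic multiplicity = 5, geometric multiplicity = 3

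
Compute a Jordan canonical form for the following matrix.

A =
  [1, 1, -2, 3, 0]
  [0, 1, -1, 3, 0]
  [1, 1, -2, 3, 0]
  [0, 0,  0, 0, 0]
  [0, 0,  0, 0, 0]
J_3(0) ⊕ J_1(0) ⊕ J_1(0)

The characteristic polynomial is
  det(x·I − A) = x^5

Eigenvalues and multiplicities (the geometric multiplicity of λ is n − rank(A − λI), which equals the number of Jordan blocks for λ):
  λ = 0: algebraic multiplicity = 5, geometric multiplicity = 3

Determining the block sizes for each eigenvalue:
  λ = 0: with am = 5 and gm = 3, the partition is not yet determined (e.g. several partitions of 5 into 3 parts exist). Let N = A − (0)·I. Computing rank(N^1) = 2, rank(N^2) = 1, rank(N^3) = 0; the number of blocks of size ≥ j is rank(N^{j−1}) − rank(N^j), giving [3, 1, 1]. So we have 1 block(s) of size 3, 2 block(s) of size 1 → block sizes [3, 1, 1]

Assembling the blocks gives a Jordan form
J =
  [0, 1, 0, 0, 0]
  [0, 0, 1, 0, 0]
  [0, 0, 0, 0, 0]
  [0, 0, 0, 0, 0]
  [0, 0, 0, 0, 0]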